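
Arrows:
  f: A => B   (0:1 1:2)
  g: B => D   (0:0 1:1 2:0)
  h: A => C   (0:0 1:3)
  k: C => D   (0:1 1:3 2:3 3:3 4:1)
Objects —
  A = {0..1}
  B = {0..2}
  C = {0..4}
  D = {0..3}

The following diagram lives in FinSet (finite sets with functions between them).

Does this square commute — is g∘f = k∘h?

Answer: DOES NOT COMMUTE

Derivation:
1) trace f;g:
  0 f=>1 g=>1
  1 f=>2 g=>0
  composite₁ = (0:1 1:0)
2) trace h;k:
  0 h=>0 k=>1
  1 h=>3 k=>3
  composite₂ = (0:1 1:3)
Equal? distinct morphisms ✗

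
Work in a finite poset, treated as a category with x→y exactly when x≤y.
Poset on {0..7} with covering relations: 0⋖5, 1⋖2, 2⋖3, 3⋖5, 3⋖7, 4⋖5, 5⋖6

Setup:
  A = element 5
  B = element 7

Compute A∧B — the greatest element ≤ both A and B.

Answer: A∧B = 3

Work:
{x : x⊑A ∧ x⊑B} = {1,2,3}  (A=5, B=7)
  1 ⊑ 3
  2 ⊑ 3
  3 ⊑ 3
glb = 3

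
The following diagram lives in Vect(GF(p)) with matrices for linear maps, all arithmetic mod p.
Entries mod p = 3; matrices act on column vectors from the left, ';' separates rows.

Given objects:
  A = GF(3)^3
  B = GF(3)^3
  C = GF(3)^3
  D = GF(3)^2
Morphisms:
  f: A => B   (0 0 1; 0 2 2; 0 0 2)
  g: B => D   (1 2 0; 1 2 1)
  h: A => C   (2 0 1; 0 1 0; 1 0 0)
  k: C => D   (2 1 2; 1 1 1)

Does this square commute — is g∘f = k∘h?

Answer: COMMUTES

Derivation:
1) trace f;g:
  e0=(1,0,0) f=>(0,0,0) g=>(0,0)
  e1=(0,1,0) f=>(0,2,0) g=>(1,1)
  e2=(0,0,1) f=>(1,2,2) g=>(2,1)
  result₁ = (0 1 2; 0 1 1)
2) trace h;k:
  e0=(1,0,0) h=>(2,0,1) k=>(0,0)
  e1=(0,1,0) h=>(0,1,0) k=>(1,1)
  e2=(0,0,1) h=>(1,0,0) k=>(2,1)
  result₂ = (0 1 2; 0 1 1)
Equal? equal; square commutes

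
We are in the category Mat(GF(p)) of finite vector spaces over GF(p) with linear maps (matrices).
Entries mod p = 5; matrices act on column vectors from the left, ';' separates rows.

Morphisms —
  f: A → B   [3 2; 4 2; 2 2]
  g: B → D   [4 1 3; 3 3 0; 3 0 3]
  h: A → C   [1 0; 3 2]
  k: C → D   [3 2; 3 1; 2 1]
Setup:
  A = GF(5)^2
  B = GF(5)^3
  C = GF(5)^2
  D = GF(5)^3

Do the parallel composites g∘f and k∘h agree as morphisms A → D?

Along f;g (path 1):
  e0=(1,0) f→(3,4,2) g→(2,1,0)
  e1=(0,1) f→(2,2,2) g→(1,2,2)
  composite₁ = [2 1; 1 2; 0 2]
Along h;k (path 2):
  e0=(1,0) h→(1,3) k→(4,1,0)
  e1=(0,1) h→(0,2) k→(4,2,2)
  composite₂ = [4 4; 1 2; 0 2]
Equal? NO — does not commute

Answer: DOES NOT COMMUTE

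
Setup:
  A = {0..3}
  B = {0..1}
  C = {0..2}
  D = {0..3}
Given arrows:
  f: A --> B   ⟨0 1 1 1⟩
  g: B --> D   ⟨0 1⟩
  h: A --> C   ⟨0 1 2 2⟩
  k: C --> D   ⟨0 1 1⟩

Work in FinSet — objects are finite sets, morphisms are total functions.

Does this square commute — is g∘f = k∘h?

Answer: COMMUTES

Work:
Along f;g (path 1):
  0 f-->0 g-->0
  1 f-->1 g-->1
  2 f-->1 g-->1
  3 f-->1 g-->1
  ⟦path⟧₁ = ⟨0 1 1 1⟩
Along h;k (path 2):
  0 h-->0 k-->0
  1 h-->1 k-->1
  2 h-->2 k-->1
  3 h-->2 k-->1
  ⟦path⟧₂ = ⟨0 1 1 1⟩
Equal? same morphism ✓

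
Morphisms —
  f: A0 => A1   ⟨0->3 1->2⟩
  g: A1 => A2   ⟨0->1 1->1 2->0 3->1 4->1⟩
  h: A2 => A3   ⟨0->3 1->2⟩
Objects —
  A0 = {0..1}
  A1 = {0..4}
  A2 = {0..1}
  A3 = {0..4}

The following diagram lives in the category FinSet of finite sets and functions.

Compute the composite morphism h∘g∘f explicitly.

  0 f=>3 g=>1 h=>2
  1 f=>2 g=>0 h=>3
⟦path⟧: ⟨0->2 1->3⟩

Answer: ⟨0->2 1->3⟩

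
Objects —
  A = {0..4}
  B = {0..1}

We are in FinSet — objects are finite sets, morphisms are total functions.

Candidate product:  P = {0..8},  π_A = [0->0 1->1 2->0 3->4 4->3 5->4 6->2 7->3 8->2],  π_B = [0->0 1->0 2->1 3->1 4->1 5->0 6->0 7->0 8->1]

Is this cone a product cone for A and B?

Answer: NOT A VALID PRODUCT — |P|=9 ≠ |A|·|B|=10

Derivation:
|A|·|B| = 5·2 = 10;  |P| = 9
  → cardinalities differ; no bijection possible.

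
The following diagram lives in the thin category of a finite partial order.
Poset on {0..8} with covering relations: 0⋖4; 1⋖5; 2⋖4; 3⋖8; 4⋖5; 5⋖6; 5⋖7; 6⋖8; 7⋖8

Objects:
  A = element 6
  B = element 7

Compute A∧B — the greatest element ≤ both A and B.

Answer: A∧B = 5

Trace:
Common predecessors of 6,7: {0,1,2,4,5}
  0 ⊑ 5
  1 ⊑ 5
  2 ⊑ 5
  4 ⊑ 5
  5 ⊑ 5
glb = 5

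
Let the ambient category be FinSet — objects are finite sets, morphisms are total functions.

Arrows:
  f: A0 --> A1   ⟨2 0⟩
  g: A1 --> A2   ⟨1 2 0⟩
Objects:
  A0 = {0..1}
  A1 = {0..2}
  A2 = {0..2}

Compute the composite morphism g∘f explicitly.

  0 f-->2 g-->0
  1 f-->0 g-->1
composite: ⟨0 1⟩

Answer: ⟨0 1⟩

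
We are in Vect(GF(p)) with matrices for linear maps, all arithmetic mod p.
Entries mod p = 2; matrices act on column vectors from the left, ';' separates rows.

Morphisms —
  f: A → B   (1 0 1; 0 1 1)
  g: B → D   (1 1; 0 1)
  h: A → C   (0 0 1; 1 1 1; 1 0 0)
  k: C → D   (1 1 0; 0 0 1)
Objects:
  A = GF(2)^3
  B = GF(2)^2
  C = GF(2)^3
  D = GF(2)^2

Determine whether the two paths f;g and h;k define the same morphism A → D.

Answer: DOES NOT COMMUTE

Work:
Along f;g (path 1):
  e0=(1,0,0) f→(1,0) g→(1,0)
  e1=(0,1,0) f→(0,1) g→(1,1)
  e2=(0,0,1) f→(1,1) g→(0,1)
  result₁ = (1 1 0; 0 1 1)
Along h;k (path 2):
  e0=(1,0,0) h→(0,1,1) k→(1,1)
  e1=(0,1,0) h→(0,1,0) k→(1,0)
  e2=(0,0,1) h→(1,1,0) k→(0,0)
  result₂ = (1 1 0; 1 0 0)
Equal? NO — does not commute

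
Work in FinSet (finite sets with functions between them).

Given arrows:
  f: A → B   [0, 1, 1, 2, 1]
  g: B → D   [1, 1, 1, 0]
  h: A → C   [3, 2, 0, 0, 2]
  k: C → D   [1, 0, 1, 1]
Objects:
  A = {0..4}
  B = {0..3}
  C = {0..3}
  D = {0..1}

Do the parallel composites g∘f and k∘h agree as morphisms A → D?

Path 1 = f;g:
  0 f→0 g→1
  1 f→1 g→1
  2 f→1 g→1
  3 f→2 g→1
  4 f→1 g→1
  result₁ = [1, 1, 1, 1, 1]
Path 2 = h;k:
  0 h→3 k→1
  1 h→2 k→1
  2 h→0 k→1
  3 h→0 k→1
  4 h→2 k→1
  result₂ = [1, 1, 1, 1, 1]
Equal? YES — commutes

Answer: COMMUTES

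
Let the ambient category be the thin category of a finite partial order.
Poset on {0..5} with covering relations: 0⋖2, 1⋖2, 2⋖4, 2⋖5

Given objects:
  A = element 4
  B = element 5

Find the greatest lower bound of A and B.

Answer: A∧B = 2

Derivation:
{x : x⊑A ∧ x⊑B} = {0,1,2}  (A=4, B=5)
  0 ⊑ 2
  1 ⊑ 2
  2 ⊑ 2
glb = 2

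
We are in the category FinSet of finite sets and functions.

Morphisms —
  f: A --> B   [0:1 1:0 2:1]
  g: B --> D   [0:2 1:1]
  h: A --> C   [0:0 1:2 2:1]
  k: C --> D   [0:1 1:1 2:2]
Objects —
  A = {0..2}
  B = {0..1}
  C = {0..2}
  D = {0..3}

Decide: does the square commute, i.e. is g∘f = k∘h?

Answer: COMMUTES

Trace:
1) trace f;g:
  0 f-->1 g-->1
  1 f-->0 g-->2
  2 f-->1 g-->1
  ⟦path⟧₁ = [0:1 1:2 2:1]
2) trace h;k:
  0 h-->0 k-->1
  1 h-->2 k-->2
  2 h-->1 k-->1
  ⟦path⟧₂ = [0:1 1:2 2:1]
Equal? same morphism ✓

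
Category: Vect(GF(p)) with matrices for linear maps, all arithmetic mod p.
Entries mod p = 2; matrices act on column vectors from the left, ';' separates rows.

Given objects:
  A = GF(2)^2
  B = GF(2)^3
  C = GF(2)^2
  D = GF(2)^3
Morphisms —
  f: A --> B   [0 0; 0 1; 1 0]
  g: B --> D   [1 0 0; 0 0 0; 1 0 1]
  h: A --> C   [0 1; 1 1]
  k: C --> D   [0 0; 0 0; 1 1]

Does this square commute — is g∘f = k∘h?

Answer: COMMUTES

Trace:
1) trace f;g:
  e0=[1,0] f-->[0,0,1] g-->[0,0,1]
  e1=[0,1] f-->[0,1,0] g-->[0,0,0]
  composite₁ = [0 0; 0 0; 1 0]
2) trace h;k:
  e0=[1,0] h-->[0,1] k-->[0,0,1]
  e1=[0,1] h-->[1,1] k-->[0,0,0]
  composite₂ = [0 0; 0 0; 1 0]
Equal? YES — commutes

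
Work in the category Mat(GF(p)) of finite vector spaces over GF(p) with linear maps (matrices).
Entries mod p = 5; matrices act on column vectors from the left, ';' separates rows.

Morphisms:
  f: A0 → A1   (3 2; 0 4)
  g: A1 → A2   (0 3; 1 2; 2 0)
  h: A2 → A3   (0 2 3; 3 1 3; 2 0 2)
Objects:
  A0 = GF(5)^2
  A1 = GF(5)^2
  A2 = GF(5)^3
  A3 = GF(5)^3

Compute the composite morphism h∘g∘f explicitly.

  e0=(1,0) f→(3,0) g→(0,3,1) h→(4,1,2)
  e1=(0,1) f→(2,4) g→(2,0,4) h→(2,3,2)
composite: (4 2; 1 3; 2 2)

Answer: (4 2; 1 3; 2 2)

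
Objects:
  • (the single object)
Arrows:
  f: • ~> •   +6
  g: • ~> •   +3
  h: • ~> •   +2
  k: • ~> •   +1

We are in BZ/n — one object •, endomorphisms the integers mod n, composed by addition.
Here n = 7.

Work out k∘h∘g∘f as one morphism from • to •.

  0 +6≡6 +3≡2 +2≡4 +1≡5  (mod 7)
composite: +5

Answer: +5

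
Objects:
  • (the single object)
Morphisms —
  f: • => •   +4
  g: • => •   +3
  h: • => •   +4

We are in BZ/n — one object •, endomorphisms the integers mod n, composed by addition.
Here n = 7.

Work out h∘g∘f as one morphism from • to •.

  0 +4≡4 +3≡0 +4≡4  (mod 7)
⟦path⟧: +4

Answer: +4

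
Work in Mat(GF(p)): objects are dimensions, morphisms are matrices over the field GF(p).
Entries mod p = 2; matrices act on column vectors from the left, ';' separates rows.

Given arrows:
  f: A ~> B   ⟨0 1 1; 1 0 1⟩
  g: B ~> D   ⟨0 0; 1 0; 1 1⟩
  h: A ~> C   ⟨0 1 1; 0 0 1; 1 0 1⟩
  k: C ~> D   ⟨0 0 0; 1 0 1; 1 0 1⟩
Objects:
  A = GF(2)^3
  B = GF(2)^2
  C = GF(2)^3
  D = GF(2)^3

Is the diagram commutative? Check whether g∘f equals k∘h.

1) trace f;g:
  e0=[1,0,0] f~>[0,1] g~>[0,0,1]
  e1=[0,1,0] f~>[1,0] g~>[0,1,1]
  e2=[0,0,1] f~>[1,1] g~>[0,1,0]
  ⟦path⟧₁ = ⟨0 0 0; 0 1 1; 1 1 0⟩
2) trace h;k:
  e0=[1,0,0] h~>[0,0,1] k~>[0,1,1]
  e1=[0,1,0] h~>[1,0,0] k~>[0,1,1]
  e2=[0,0,1] h~>[1,1,1] k~>[0,0,0]
  ⟦path⟧₂ = ⟨0 0 0; 1 1 0; 1 1 0⟩
Equal? distinct morphisms ✗

Answer: DOES NOT COMMUTE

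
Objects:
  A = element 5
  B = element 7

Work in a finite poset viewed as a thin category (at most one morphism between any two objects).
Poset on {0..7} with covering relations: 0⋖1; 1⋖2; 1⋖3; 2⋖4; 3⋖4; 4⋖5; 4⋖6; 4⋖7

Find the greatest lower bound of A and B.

Answer: A∧B = 4

Trace:
{x : x≤A ∧ x≤B} = {0,1,2,3,4}  (A=5, B=7)
  0 ≤ 4
  1 ≤ 4
  2 ≤ 4
  3 ≤ 4
  4 ≤ 4
glb = 4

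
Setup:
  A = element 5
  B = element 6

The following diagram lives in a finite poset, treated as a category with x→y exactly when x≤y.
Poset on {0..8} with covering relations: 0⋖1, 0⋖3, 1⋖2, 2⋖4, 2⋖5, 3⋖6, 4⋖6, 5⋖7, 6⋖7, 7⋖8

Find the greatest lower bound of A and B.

Answer: A∧B = 2

Derivation:
Common predecessors of 5,6: {0,1,2}
  0 <= 2
  1 <= 2
  2 <= 2
glb = 2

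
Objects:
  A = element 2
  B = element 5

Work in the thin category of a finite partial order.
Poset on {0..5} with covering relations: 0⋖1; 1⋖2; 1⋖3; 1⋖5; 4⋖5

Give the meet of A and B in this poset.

Lower bounds of A=2 and B=5: {0,1}
  0 <= 1
  1 <= 1
glb = 1

Answer: A∧B = 1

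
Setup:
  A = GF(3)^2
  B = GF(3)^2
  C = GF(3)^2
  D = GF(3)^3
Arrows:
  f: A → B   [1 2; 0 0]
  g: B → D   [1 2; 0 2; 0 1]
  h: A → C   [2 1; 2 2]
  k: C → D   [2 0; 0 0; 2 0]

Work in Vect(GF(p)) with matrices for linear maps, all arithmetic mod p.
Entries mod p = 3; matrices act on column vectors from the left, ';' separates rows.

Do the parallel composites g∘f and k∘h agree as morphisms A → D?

Along f;g (path 1):
  e0=(1,0) f→(1,0) g→(1,0,0)
  e1=(0,1) f→(2,0) g→(2,0,0)
  ⟦path⟧₁ = [1 2; 0 0; 0 0]
Along h;k (path 2):
  e0=(1,0) h→(2,2) k→(1,0,1)
  e1=(0,1) h→(1,2) k→(2,0,2)
  ⟦path⟧₂ = [1 2; 0 0; 1 2]
Equal? distinct morphisms ✗

Answer: DOES NOT COMMUTE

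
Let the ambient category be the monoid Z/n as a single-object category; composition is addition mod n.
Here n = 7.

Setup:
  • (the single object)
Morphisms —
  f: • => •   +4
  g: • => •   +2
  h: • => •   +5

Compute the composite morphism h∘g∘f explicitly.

Answer: +4

Work:
  0 +4≡4 +2≡6 +5≡4  (mod 7)
result: +4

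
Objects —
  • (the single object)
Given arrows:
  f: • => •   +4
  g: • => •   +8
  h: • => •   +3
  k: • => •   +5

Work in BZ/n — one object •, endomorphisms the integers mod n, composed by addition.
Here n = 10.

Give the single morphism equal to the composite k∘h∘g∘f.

Answer: +0

Work:
  0 +4≡4 +8≡2 +3≡5 +5≡0  (mod 10)
result: +0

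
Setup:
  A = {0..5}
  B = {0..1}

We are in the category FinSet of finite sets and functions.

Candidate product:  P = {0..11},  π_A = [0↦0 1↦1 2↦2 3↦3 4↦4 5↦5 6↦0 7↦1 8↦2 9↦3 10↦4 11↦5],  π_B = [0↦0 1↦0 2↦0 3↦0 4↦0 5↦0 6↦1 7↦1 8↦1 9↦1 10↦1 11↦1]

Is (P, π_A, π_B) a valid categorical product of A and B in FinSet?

Answer: VALID PRODUCT

Derivation:
|A|·|B| = 6·2 = 12;  |P| = 12
Check the pairing map k ↦ (π_A(k), π_B(k)):
  0 ↦ (0,0)
  1 ↦ (1,0)
  2 ↦ (2,0)
  3 ↦ (3,0)
  4 ↦ (4,0)
  5 ↦ (5,0)
  6 ↦ (0,1)
  7 ↦ (1,1)
  8 ↦ (2,1)
  9 ↦ (3,1)
  10 ↦ (4,1)
  11 ↦ (5,1)
distinct pairs in image: 12 / 12 needed
  → bijection onto A×B; projections well-typed.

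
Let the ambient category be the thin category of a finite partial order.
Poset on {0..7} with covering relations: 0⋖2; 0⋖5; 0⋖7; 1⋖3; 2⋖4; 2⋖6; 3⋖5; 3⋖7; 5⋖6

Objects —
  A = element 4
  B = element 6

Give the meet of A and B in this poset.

Lower bounds of A=4 and B=6: {0,2}
  0 ≤ 2
  2 ≤ 2
glb = 2

Answer: A∧B = 2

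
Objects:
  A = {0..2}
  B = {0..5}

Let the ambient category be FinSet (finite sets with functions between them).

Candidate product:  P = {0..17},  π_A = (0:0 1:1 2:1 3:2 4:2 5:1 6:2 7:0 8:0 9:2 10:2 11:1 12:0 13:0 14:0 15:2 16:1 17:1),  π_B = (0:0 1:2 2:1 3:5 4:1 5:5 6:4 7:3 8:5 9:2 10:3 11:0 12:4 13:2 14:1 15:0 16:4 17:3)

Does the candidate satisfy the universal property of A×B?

Answer: VALID PRODUCT

Trace:
|A|·|B| = 3·6 = 18;  |P| = 18
Check the pairing map k ↦ (π_A(k), π_B(k)):
  0 : (0,0)
  1 : (1,2)
  2 : (1,1)
  3 : (2,5)
  4 : (2,1)
  5 : (1,5)
  6 : (2,4)
  7 : (0,3)
  8 : (0,5)
  9 : (2,2)
  10 : (2,3)
  11 : (1,0)
  12 : (0,4)
  13 : (0,2)
  14 : (0,1)
  15 : (2,0)
  16 : (1,4)
  17 : (1,3)
distinct pairs in image: 18 / 18 needed
  → bijection onto A×B; projections well-typed.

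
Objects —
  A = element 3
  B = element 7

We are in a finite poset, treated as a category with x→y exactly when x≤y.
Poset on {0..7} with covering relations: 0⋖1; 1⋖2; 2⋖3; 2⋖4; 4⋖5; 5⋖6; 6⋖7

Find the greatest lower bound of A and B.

{x : x⊑A ∧ x⊑B} = {0,1,2}  (A=3, B=7)
  0 ⊑ 2
  1 ⊑ 2
  2 ⊑ 2
glb = 2

Answer: A∧B = 2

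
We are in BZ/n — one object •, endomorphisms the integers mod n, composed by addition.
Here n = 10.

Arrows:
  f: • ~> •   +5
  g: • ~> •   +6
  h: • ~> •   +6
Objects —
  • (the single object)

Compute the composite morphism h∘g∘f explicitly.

Answer: +7

Trace:
  0 +5≡5 +6≡1 +6≡7  (mod 10)
result: +7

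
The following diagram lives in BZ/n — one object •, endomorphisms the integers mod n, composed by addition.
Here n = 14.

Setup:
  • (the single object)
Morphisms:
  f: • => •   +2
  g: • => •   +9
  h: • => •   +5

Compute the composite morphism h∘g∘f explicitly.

  0 +2≡2 +9≡11 +5≡2  (mod 14)
result: +2

Answer: +2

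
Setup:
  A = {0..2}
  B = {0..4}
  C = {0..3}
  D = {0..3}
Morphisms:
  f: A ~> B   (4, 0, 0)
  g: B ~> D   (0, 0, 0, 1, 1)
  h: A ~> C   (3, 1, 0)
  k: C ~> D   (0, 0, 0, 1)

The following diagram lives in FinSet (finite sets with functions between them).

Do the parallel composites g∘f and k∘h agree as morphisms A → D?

Answer: COMMUTES

Work:
1) trace f;g:
  0 f~>4 g~>1
  1 f~>0 g~>0
  2 f~>0 g~>0
  composite₁ = (1, 0, 0)
2) trace h;k:
  0 h~>3 k~>1
  1 h~>1 k~>0
  2 h~>0 k~>0
  composite₂ = (1, 0, 0)
Equal? equal; square commutes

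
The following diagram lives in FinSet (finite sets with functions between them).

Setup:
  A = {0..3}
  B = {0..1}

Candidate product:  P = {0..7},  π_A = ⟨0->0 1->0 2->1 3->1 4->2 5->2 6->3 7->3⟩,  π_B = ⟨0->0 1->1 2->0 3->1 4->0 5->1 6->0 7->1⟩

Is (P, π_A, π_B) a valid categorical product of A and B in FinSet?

|A|·|B| = 4·2 = 8;  |P| = 8
Check the pairing map k ↦ (π_A(k), π_B(k)):
  0 -> (0,0)
  1 -> (0,1)
  2 -> (1,0)
  3 -> (1,1)
  4 -> (2,0)
  5 -> (2,1)
  6 -> (3,0)
  7 -> (3,1)
distinct pairs in image: 8 / 8 needed
  → bijection onto A×B; projections well-typed.

Answer: VALID PRODUCT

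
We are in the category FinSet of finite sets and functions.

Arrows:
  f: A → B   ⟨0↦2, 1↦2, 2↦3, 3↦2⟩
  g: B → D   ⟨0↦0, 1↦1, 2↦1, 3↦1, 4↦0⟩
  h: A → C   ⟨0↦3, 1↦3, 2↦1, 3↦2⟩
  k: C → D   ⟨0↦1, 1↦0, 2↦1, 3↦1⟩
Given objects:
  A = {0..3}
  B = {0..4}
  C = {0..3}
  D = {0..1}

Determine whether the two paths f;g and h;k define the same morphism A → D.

Along f;g (path 1):
  0 f→2 g→1
  1 f→2 g→1
  2 f→3 g→1
  3 f→2 g→1
  ⟦path⟧₁ = ⟨0↦1, 1↦1, 2↦1, 3↦1⟩
Along h;k (path 2):
  0 h→3 k→1
  1 h→3 k→1
  2 h→1 k→0
  3 h→2 k→1
  ⟦path⟧₂ = ⟨0↦1, 1↦1, 2↦0, 3↦1⟩
Equal? differ; not commutative

Answer: DOES NOT COMMUTE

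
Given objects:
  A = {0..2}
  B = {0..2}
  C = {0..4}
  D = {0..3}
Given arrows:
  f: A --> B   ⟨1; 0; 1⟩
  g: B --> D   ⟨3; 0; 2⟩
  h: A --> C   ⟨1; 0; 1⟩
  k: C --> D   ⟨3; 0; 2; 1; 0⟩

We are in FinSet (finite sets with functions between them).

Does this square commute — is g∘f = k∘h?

Path 1 = f;g:
  0 f-->1 g-->0
  1 f-->0 g-->3
  2 f-->1 g-->0
  ⟦path⟧₁ = ⟨0; 3; 0⟩
Path 2 = h;k:
  0 h-->1 k-->0
  1 h-->0 k-->3
  2 h-->1 k-->0
  ⟦path⟧₂ = ⟨0; 3; 0⟩
Equal? equal; square commutes

Answer: COMMUTES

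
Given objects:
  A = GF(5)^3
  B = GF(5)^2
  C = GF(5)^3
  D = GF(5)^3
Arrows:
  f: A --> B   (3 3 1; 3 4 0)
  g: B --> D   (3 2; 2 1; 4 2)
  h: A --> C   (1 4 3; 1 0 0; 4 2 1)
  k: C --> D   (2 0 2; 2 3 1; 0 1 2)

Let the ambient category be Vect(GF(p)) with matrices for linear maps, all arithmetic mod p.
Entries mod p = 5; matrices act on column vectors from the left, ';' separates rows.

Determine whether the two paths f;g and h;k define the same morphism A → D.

Along f;g (path 1):
  e0=⟨1,0,0⟩ f-->⟨3,3⟩ g-->⟨0,4,3⟩
  e1=⟨0,1,0⟩ f-->⟨3,4⟩ g-->⟨2,0,0⟩
  e2=⟨0,0,1⟩ f-->⟨1,0⟩ g-->⟨3,2,4⟩
  ⟦path⟧₁ = (0 2 3; 4 0 2; 3 0 4)
Along h;k (path 2):
  e0=⟨1,0,0⟩ h-->⟨1,1,4⟩ k-->⟨0,4,4⟩
  e1=⟨0,1,0⟩ h-->⟨4,0,2⟩ k-->⟨2,0,4⟩
  e2=⟨0,0,1⟩ h-->⟨3,0,1⟩ k-->⟨3,2,2⟩
  ⟦path⟧₂ = (0 2 3; 4 0 2; 4 4 2)
Equal? differ; not commutative

Answer: DOES NOT COMMUTE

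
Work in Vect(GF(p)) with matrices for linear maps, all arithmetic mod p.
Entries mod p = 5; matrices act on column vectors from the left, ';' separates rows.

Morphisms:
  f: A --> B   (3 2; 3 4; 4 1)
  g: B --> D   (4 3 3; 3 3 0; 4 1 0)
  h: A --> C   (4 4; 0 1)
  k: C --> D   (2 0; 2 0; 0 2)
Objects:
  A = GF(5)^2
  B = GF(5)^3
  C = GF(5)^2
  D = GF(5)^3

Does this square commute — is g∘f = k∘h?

Along f;g (path 1):
  e0=⟨1,0⟩ f-->⟨3,3,4⟩ g-->⟨3,3,0⟩
  e1=⟨0,1⟩ f-->⟨2,4,1⟩ g-->⟨3,3,2⟩
  ⟦path⟧₁ = (3 3; 3 3; 0 2)
Along h;k (path 2):
  e0=⟨1,0⟩ h-->⟨4,0⟩ k-->⟨3,3,0⟩
  e1=⟨0,1⟩ h-->⟨4,1⟩ k-->⟨3,3,2⟩
  ⟦path⟧₂ = (3 3; 3 3; 0 2)
Equal? same morphism ✓

Answer: COMMUTES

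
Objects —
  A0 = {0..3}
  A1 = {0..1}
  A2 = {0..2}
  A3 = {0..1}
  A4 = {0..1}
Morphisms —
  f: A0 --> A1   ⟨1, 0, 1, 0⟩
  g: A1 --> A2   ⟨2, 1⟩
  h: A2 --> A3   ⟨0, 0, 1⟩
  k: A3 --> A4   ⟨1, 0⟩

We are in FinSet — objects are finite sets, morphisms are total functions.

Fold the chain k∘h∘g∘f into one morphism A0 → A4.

  0 f-->1 g-->1 h-->0 k-->1
  1 f-->0 g-->2 h-->1 k-->0
  2 f-->1 g-->1 h-->0 k-->1
  3 f-->0 g-->2 h-->1 k-->0
result: ⟨1, 0, 1, 0⟩

Answer: ⟨1, 0, 1, 0⟩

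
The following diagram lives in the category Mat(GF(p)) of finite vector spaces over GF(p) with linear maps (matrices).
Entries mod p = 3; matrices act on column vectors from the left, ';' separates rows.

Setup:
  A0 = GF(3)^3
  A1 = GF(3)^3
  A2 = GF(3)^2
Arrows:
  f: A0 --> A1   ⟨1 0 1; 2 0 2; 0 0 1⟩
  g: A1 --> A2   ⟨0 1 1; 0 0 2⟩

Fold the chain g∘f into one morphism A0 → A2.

Answer: ⟨2 0 0; 0 0 2⟩

Work:
  e0=[1,0,0] f-->[1,2,0] g-->[2,0]
  e1=[0,1,0] f-->[0,0,0] g-->[0,0]
  e2=[0,0,1] f-->[1,2,1] g-->[0,2]
result: ⟨2 0 0; 0 0 2⟩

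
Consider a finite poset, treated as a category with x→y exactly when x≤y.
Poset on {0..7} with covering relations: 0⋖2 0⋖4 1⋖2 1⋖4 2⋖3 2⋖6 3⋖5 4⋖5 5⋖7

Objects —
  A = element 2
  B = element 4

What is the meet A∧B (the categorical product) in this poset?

{x : x≤A ∧ x≤B} = {0,1}  (A=2, B=4)
  maximal lower bounds 0 and 1 are incomparable: neither 0≤1 nor 1≤0
→ no greatest lower bound exists

Answer: NO MEET EXISTS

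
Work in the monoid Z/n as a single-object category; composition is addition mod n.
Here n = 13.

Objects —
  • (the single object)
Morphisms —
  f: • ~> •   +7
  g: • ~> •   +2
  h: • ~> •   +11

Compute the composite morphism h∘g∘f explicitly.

  0 +7≡7 +2≡9 +11≡7  (mod 13)
result: +7

Answer: +7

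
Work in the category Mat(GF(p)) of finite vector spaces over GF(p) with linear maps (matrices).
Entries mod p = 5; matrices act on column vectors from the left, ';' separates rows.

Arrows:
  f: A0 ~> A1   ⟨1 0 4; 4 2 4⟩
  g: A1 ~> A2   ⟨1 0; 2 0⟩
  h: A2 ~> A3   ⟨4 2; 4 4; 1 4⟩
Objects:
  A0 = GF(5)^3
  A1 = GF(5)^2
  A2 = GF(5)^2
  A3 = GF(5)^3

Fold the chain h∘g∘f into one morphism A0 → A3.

  e0=(1,0,0) f~>(1,4) g~>(1,2) h~>(3,2,4)
  e1=(0,1,0) f~>(0,2) g~>(0,0) h~>(0,0,0)
  e2=(0,0,1) f~>(4,4) g~>(4,3) h~>(2,3,1)
result: ⟨3 0 2; 2 0 3; 4 0 1⟩

Answer: ⟨3 0 2; 2 0 3; 4 0 1⟩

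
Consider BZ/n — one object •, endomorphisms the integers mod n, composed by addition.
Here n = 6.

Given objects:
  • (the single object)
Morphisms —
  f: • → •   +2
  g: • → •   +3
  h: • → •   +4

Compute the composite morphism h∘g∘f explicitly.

Answer: +3

Trace:
  0 +2≡2 +3≡5 +4≡3  (mod 6)
composite: +3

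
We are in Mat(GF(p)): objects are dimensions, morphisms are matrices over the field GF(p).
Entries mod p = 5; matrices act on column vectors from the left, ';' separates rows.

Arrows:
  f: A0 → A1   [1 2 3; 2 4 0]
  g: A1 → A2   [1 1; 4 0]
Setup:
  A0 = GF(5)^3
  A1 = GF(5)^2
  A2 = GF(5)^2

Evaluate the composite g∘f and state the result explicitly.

Answer: [3 1 3; 4 3 2]

Work:
  e0=⟨1,0,0⟩ f→⟨1,2⟩ g→⟨3,4⟩
  e1=⟨0,1,0⟩ f→⟨2,4⟩ g→⟨1,3⟩
  e2=⟨0,0,1⟩ f→⟨3,0⟩ g→⟨3,2⟩
composite: [3 1 3; 4 3 2]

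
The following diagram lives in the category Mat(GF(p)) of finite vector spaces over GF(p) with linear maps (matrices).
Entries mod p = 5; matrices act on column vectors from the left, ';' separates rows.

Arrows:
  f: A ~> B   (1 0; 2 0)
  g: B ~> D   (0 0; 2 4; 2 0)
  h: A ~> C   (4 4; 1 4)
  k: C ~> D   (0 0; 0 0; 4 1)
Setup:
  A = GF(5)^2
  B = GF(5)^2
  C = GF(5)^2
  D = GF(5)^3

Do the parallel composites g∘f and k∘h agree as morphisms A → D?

Along f;g (path 1):
  e0=(1,0) f~>(1,2) g~>(0,0,2)
  e1=(0,1) f~>(0,0) g~>(0,0,0)
  composite₁ = (0 0; 0 0; 2 0)
Along h;k (path 2):
  e0=(1,0) h~>(4,1) k~>(0,0,2)
  e1=(0,1) h~>(4,4) k~>(0,0,0)
  composite₂ = (0 0; 0 0; 2 0)
Equal? same morphism ✓

Answer: COMMUTES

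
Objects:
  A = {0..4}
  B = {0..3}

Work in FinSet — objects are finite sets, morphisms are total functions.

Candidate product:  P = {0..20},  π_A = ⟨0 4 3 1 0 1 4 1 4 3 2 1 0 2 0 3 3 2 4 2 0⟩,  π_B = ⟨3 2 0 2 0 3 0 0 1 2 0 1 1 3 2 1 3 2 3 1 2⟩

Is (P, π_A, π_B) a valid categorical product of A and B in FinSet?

Answer: NOT A VALID PRODUCT — |P|=21 ≠ |A|·|B|=20

Derivation:
|A|·|B| = 5·4 = 20;  |P| = 21
  → cardinalities differ; no bijection possible.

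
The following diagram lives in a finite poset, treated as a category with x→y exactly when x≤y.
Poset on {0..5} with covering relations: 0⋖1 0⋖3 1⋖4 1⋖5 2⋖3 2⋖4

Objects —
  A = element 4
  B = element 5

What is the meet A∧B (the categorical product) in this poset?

Answer: A∧B = 1

Work:
{x : x≤A ∧ x≤B} = {0,1}  (A=4, B=5)
  0 ≤ 1
  1 ≤ 1
glb = 1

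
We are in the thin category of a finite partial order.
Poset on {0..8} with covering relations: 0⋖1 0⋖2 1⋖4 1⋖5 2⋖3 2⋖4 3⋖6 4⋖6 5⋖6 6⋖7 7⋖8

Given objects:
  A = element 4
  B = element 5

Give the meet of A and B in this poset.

Lower bounds of A=4 and B=5: {0,1}
  0 ⊑ 1
  1 ⊑ 1
glb = 1

Answer: A∧B = 1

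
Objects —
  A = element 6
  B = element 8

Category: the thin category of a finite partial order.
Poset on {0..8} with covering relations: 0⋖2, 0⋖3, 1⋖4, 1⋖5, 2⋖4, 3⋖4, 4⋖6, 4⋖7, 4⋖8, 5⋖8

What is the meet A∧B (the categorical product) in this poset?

Lower bounds of A=6 and B=8: {0,1,2,3,4}
  0 <= 4
  1 <= 4
  2 <= 4
  3 <= 4
  4 <= 4
glb = 4

Answer: A∧B = 4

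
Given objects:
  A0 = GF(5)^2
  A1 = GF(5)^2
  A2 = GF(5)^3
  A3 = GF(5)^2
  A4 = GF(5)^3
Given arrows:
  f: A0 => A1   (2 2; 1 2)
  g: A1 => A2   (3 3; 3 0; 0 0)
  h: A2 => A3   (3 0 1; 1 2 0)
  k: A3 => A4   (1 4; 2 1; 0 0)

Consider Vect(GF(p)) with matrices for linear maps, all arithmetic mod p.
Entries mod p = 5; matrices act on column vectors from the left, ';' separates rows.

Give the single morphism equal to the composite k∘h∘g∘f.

  e0=[1,0] f=>[2,1] g=>[4,1,0] h=>[2,1] k=>[1,0,0]
  e1=[0,1] f=>[2,2] g=>[2,1,0] h=>[1,4] k=>[2,1,0]
result: (1 2; 0 1; 0 0)

Answer: (1 2; 0 1; 0 0)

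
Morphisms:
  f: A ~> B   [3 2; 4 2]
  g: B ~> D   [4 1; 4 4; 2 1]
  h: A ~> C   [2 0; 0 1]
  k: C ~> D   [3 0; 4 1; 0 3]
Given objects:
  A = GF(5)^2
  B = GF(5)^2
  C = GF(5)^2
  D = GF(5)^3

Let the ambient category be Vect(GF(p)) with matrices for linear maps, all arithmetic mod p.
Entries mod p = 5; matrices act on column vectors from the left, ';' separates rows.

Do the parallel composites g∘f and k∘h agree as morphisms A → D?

Path 1 = f;g:
  e0=[1,0] f~>[3,4] g~>[1,3,0]
  e1=[0,1] f~>[2,2] g~>[0,1,1]
  composite₁ = [1 0; 3 1; 0 1]
Path 2 = h;k:
  e0=[1,0] h~>[2,0] k~>[1,3,0]
  e1=[0,1] h~>[0,1] k~>[0,1,3]
  composite₂ = [1 0; 3 1; 0 3]
Equal? NO — does not commute

Answer: DOES NOT COMMUTE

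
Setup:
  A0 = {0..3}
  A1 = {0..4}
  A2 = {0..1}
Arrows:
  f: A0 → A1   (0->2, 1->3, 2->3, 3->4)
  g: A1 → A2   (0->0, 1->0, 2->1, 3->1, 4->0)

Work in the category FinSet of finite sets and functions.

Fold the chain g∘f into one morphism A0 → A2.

  0 f→2 g→1
  1 f→3 g→1
  2 f→3 g→1
  3 f→4 g→0
composite: (0->1, 1->1, 2->1, 3->0)

Answer: (0->1, 1->1, 2->1, 3->0)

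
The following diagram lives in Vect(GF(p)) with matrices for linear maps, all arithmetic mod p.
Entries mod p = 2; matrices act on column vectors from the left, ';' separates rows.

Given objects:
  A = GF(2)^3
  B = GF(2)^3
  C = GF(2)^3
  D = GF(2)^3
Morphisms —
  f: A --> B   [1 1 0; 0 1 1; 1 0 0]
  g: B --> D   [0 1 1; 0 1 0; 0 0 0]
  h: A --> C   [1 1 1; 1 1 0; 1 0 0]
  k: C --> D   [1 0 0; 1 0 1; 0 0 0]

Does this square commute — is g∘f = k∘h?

Along f;g (path 1):
  e0=⟨1,0,0⟩ f-->⟨1,0,1⟩ g-->⟨1,0,0⟩
  e1=⟨0,1,0⟩ f-->⟨1,1,0⟩ g-->⟨1,1,0⟩
  e2=⟨0,0,1⟩ f-->⟨0,1,0⟩ g-->⟨1,1,0⟩
  result₁ = [1 1 1; 0 1 1; 0 0 0]
Along h;k (path 2):
  e0=⟨1,0,0⟩ h-->⟨1,1,1⟩ k-->⟨1,0,0⟩
  e1=⟨0,1,0⟩ h-->⟨1,1,0⟩ k-->⟨1,1,0⟩
  e2=⟨0,0,1⟩ h-->⟨1,0,0⟩ k-->⟨1,1,0⟩
  result₂ = [1 1 1; 0 1 1; 0 0 0]
Equal? YES — commutes

Answer: COMMUTES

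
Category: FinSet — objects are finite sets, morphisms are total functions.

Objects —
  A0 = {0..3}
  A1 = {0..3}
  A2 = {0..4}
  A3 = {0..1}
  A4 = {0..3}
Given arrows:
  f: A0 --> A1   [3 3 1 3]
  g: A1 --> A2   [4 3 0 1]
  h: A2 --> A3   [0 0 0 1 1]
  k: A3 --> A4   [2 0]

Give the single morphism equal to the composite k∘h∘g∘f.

Answer: [2 2 0 2]

Derivation:
  0 f-->3 g-->1 h-->0 k-->2
  1 f-->3 g-->1 h-->0 k-->2
  2 f-->1 g-->3 h-->1 k-->0
  3 f-->3 g-->1 h-->0 k-->2
result: [2 2 0 2]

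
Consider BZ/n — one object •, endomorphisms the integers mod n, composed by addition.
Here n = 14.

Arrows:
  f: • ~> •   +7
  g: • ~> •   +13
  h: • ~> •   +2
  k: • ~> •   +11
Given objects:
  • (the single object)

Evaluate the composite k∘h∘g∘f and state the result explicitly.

Answer: +5

Work:
  0 +7≡7 +13≡6 +2≡8 +11≡5  (mod 14)
result: +5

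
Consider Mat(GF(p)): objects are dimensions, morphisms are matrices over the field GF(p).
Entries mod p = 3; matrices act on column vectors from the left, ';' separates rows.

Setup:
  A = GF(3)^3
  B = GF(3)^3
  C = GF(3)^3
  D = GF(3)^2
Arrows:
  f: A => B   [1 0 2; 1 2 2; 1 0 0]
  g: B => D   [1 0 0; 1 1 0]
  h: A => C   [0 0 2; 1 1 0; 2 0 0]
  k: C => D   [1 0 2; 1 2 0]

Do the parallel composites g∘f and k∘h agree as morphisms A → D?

Path 1 = f;g:
  e0=⟨1,0,0⟩ f=>⟨1,1,1⟩ g=>⟨1,2⟩
  e1=⟨0,1,0⟩ f=>⟨0,2,0⟩ g=>⟨0,2⟩
  e2=⟨0,0,1⟩ f=>⟨2,2,0⟩ g=>⟨2,1⟩
  composite₁ = [1 0 2; 2 2 1]
Path 2 = h;k:
  e0=⟨1,0,0⟩ h=>⟨0,1,2⟩ k=>⟨1,2⟩
  e1=⟨0,1,0⟩ h=>⟨0,1,0⟩ k=>⟨0,2⟩
  e2=⟨0,0,1⟩ h=>⟨2,0,0⟩ k=>⟨2,2⟩
  composite₂ = [1 0 2; 2 2 2]
Equal? differ; not commutative

Answer: DOES NOT COMMUTE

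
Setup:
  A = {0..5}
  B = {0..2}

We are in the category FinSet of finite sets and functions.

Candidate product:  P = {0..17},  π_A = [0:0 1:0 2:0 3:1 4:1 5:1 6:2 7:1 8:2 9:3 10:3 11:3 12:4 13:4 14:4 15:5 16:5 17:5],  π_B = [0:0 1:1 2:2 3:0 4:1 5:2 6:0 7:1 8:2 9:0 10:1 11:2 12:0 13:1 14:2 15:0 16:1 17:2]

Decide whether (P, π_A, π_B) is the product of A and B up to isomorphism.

Answer: NOT A VALID PRODUCT — duplicate pair at indices 4,7

Derivation:
|A|·|B| = 6·3 = 18;  |P| = 18
Check the pairing map k ↦ (π_A(k), π_B(k)):
  0 : (0,0)
  1 : (0,1)
  2 : (0,2)
  3 : (1,0)
  4 : (1,1)
  5 : (1,2)
  6 : (2,0)
  7 : (1,1)  ✗ repeats pair of k=4
  8 : (2,2)
  9 : (3,0)
  10 : (3,1)
  11 : (3,2)
  12 : (4,0)
  13 : (4,1)
  14 : (4,2)
  15 : (5,0)
  16 : (5,1)
  17 : (5,2)
distinct pairs in image: 17 / 18 needed
  → (1,1) hit at k=4 and k=7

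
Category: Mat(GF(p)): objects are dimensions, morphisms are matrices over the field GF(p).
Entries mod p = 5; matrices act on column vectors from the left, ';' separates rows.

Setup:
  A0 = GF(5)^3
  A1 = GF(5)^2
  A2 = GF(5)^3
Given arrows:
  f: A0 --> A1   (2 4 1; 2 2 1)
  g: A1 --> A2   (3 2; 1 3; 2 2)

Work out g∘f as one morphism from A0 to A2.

Answer: (0 1 0; 3 0 4; 3 2 4)

Work:
  e0=⟨1,0,0⟩ f-->⟨2,2⟩ g-->⟨0,3,3⟩
  e1=⟨0,1,0⟩ f-->⟨4,2⟩ g-->⟨1,0,2⟩
  e2=⟨0,0,1⟩ f-->⟨1,1⟩ g-->⟨0,4,4⟩
result: (0 1 0; 3 0 4; 3 2 4)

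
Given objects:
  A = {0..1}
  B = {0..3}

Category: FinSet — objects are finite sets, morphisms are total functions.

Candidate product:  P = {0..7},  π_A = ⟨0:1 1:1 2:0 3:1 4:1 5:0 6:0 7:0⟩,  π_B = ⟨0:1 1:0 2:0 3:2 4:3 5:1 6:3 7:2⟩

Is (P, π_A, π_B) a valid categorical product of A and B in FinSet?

|A|·|B| = 2·4 = 8;  |P| = 8
Check the pairing map k ↦ (π_A(k), π_B(k)):
  0 : (1,1)
  1 : (1,0)
  2 : (0,0)
  3 : (1,2)
  4 : (1,3)
  5 : (0,1)
  6 : (0,3)
  7 : (0,2)
distinct pairs in image: 8 / 8 needed
  → bijection onto A×B; projections well-typed.

Answer: VALID PRODUCT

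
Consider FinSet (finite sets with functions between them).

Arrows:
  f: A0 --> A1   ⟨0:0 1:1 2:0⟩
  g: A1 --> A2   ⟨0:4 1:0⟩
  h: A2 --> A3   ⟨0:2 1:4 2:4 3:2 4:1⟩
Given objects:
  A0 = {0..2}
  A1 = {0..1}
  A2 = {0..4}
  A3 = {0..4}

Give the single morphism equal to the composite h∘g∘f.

Answer: ⟨0:1 1:2 2:1⟩

Derivation:
  0 f-->0 g-->4 h-->1
  1 f-->1 g-->0 h-->2
  2 f-->0 g-->4 h-->1
⟦path⟧: ⟨0:1 1:2 2:1⟩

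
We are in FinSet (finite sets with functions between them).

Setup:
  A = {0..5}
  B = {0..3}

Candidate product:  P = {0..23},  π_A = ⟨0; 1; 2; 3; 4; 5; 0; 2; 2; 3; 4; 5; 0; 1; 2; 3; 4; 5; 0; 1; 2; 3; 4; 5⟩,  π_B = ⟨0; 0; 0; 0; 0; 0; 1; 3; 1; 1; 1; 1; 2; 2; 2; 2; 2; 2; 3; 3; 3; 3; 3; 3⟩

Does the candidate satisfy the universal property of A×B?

Answer: NOT A VALID PRODUCT — duplicate pair at indices 20,7

Trace:
|A|·|B| = 6·4 = 24;  |P| = 24
Check the pairing map k ↦ (π_A(k), π_B(k)):
  0 -> (0,0)
  1 -> (1,0)
  2 -> (2,0)
  3 -> (3,0)
  4 -> (4,0)
  5 -> (5,0)
  6 -> (0,1)
  7 -> (2,3)
  8 -> (2,1)
  9 -> (3,1)
  10 -> (4,1)
  11 -> (5,1)
  12 -> (0,2)
  13 -> (1,2)
  14 -> (2,2)
  15 -> (3,2)
  16 -> (4,2)
  17 -> (5,2)
  18 -> (0,3)
  19 -> (1,3)
  20 -> (2,3)  ✗ repeats pair of k=7
  21 -> (3,3)
  22 -> (4,3)
  23 -> (5,3)
distinct pairs in image: 23 / 24 needed
  → (2,3) hit at k=7 and k=20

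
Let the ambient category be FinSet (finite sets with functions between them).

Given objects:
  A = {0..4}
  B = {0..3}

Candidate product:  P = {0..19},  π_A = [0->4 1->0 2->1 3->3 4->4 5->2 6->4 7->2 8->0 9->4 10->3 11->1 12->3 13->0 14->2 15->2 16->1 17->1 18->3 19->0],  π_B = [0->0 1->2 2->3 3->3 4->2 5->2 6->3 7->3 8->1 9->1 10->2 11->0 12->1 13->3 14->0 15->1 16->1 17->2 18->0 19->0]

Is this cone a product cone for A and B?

|A|·|B| = 5·4 = 20;  |P| = 20
Check the pairing map k ↦ (π_A(k), π_B(k)):
  0 -> (4,0)
  1 -> (0,2)
  2 -> (1,3)
  3 -> (3,3)
  4 -> (4,2)
  5 -> (2,2)
  6 -> (4,3)
  7 -> (2,3)
  8 -> (0,1)
  9 -> (4,1)
  10 -> (3,2)
  11 -> (1,0)
  12 -> (3,1)
  13 -> (0,3)
  14 -> (2,0)
  15 -> (2,1)
  16 -> (1,1)
  17 -> (1,2)
  18 -> (3,0)
  19 -> (0,0)
distinct pairs in image: 20 / 20 needed
  → bijection onto A×B; projections well-typed.

Answer: VALID PRODUCT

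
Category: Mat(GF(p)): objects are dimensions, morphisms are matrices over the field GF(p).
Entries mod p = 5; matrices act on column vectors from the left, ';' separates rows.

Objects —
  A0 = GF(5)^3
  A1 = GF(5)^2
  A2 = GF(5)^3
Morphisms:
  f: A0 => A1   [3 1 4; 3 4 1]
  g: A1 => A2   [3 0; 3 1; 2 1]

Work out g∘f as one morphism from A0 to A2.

Answer: [4 3 2; 2 2 3; 4 1 4]

Trace:
  e0=(1,0,0) f=>(3,3) g=>(4,2,4)
  e1=(0,1,0) f=>(1,4) g=>(3,2,1)
  e2=(0,0,1) f=>(4,1) g=>(2,3,4)
result: [4 3 2; 2 2 3; 4 1 4]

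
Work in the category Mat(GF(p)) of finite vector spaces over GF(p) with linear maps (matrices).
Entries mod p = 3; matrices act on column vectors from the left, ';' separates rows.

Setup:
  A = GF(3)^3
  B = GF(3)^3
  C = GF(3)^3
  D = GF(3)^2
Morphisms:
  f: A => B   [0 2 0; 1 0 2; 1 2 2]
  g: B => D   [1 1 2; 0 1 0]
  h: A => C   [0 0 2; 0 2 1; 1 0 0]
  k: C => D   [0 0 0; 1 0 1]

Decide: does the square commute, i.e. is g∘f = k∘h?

Answer: COMMUTES

Derivation:
Along f;g (path 1):
  e0=(1,0,0) f=>(0,1,1) g=>(0,1)
  e1=(0,1,0) f=>(2,0,2) g=>(0,0)
  e2=(0,0,1) f=>(0,2,2) g=>(0,2)
  composite₁ = [0 0 0; 1 0 2]
Along h;k (path 2):
  e0=(1,0,0) h=>(0,0,1) k=>(0,1)
  e1=(0,1,0) h=>(0,2,0) k=>(0,0)
  e2=(0,0,1) h=>(2,1,0) k=>(0,2)
  composite₂ = [0 0 0; 1 0 2]
Equal? equal; square commutes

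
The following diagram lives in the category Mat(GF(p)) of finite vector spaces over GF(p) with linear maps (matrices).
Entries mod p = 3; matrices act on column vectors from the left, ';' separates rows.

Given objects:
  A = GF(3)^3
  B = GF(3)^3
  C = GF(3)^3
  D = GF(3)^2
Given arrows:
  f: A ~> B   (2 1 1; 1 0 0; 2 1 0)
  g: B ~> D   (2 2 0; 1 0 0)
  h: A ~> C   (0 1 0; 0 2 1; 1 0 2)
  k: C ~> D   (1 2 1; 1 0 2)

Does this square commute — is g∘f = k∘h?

Answer: DOES NOT COMMUTE

Work:
Path 1 = f;g:
  e0=(1,0,0) f~>(2,1,2) g~>(0,2)
  e1=(0,1,0) f~>(1,0,1) g~>(2,1)
  e2=(0,0,1) f~>(1,0,0) g~>(2,1)
  composite₁ = (0 2 2; 2 1 1)
Path 2 = h;k:
  e0=(1,0,0) h~>(0,0,1) k~>(1,2)
  e1=(0,1,0) h~>(1,2,0) k~>(2,1)
  e2=(0,0,1) h~>(0,1,2) k~>(1,1)
  composite₂ = (1 2 1; 2 1 1)
Equal? NO — does not commute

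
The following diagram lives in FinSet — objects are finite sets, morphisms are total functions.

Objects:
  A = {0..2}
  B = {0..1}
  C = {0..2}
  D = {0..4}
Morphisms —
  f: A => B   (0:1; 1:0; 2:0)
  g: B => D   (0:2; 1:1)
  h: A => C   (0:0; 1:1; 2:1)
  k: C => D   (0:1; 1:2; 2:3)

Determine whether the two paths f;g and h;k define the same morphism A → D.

Along f;g (path 1):
  0 f=>1 g=>1
  1 f=>0 g=>2
  2 f=>0 g=>2
  ⟦path⟧₁ = (0:1; 1:2; 2:2)
Along h;k (path 2):
  0 h=>0 k=>1
  1 h=>1 k=>2
  2 h=>1 k=>2
  ⟦path⟧₂ = (0:1; 1:2; 2:2)
Equal? same morphism ✓

Answer: COMMUTES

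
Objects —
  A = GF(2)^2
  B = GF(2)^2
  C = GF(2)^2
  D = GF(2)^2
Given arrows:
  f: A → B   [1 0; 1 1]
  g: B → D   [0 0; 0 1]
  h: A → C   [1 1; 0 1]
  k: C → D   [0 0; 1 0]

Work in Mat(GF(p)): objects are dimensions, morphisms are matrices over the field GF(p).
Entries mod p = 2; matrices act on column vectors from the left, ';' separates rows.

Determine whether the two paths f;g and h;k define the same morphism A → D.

1) trace f;g:
  e0=[1,0] f→[1,1] g→[0,1]
  e1=[0,1] f→[0,1] g→[0,1]
  composite₁ = [0 0; 1 1]
2) trace h;k:
  e0=[1,0] h→[1,0] k→[0,1]
  e1=[0,1] h→[1,1] k→[0,1]
  composite₂ = [0 0; 1 1]
Equal? equal; square commutes

Answer: COMMUTES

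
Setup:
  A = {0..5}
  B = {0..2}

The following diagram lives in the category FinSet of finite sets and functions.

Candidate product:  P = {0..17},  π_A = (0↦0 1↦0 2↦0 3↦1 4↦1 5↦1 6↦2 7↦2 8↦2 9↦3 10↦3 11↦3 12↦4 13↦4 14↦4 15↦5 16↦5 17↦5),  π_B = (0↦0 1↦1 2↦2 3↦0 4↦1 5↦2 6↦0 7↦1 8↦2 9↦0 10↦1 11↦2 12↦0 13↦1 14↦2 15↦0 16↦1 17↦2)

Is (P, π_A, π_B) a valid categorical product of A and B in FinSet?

|A|·|B| = 6·3 = 18;  |P| = 18
Check the pairing map k ↦ (π_A(k), π_B(k)):
  0 ↦ (0,0)
  1 ↦ (0,1)
  2 ↦ (0,2)
  3 ↦ (1,0)
  4 ↦ (1,1)
  5 ↦ (1,2)
  6 ↦ (2,0)
  7 ↦ (2,1)
  8 ↦ (2,2)
  9 ↦ (3,0)
  10 ↦ (3,1)
  11 ↦ (3,2)
  12 ↦ (4,0)
  13 ↦ (4,1)
  14 ↦ (4,2)
  15 ↦ (5,0)
  16 ↦ (5,1)
  17 ↦ (5,2)
distinct pairs in image: 18 / 18 needed
  → bijection onto A×B; projections well-typed.

Answer: VALID PRODUCT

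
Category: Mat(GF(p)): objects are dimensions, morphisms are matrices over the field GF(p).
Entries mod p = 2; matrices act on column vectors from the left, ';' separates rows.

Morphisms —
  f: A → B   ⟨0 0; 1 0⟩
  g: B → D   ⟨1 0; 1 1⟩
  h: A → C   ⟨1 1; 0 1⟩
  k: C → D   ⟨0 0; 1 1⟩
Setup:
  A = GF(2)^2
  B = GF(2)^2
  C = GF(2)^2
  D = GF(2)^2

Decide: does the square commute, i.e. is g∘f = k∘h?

Path 1 = f;g:
  e0=⟨1,0⟩ f→⟨0,1⟩ g→⟨0,1⟩
  e1=⟨0,1⟩ f→⟨0,0⟩ g→⟨0,0⟩
  result₁ = ⟨0 0; 1 0⟩
Path 2 = h;k:
  e0=⟨1,0⟩ h→⟨1,0⟩ k→⟨0,1⟩
  e1=⟨0,1⟩ h→⟨1,1⟩ k→⟨0,0⟩
  result₂ = ⟨0 0; 1 0⟩
Equal? equal; square commutes

Answer: COMMUTES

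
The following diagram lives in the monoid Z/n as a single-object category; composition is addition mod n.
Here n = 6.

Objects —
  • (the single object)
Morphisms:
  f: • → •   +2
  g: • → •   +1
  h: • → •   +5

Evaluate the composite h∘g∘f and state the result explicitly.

  0 +2≡2 +1≡3 +5≡2  (mod 6)
⟦path⟧: +2

Answer: +2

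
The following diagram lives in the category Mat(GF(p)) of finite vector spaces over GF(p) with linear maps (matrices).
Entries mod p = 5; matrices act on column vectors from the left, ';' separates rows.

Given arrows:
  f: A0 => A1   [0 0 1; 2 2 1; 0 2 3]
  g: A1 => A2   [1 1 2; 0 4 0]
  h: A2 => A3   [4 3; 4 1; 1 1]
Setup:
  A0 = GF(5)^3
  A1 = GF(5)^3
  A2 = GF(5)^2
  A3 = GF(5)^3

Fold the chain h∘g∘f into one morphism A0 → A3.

  e0=(1,0,0) f=>(0,2,0) g=>(2,3) h=>(2,1,0)
  e1=(0,1,0) f=>(0,2,2) g=>(1,3) h=>(3,2,4)
  e2=(0,0,1) f=>(1,1,3) g=>(3,4) h=>(4,1,2)
composite: [2 3 4; 1 2 1; 0 4 2]

Answer: [2 3 4; 1 2 1; 0 4 2]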